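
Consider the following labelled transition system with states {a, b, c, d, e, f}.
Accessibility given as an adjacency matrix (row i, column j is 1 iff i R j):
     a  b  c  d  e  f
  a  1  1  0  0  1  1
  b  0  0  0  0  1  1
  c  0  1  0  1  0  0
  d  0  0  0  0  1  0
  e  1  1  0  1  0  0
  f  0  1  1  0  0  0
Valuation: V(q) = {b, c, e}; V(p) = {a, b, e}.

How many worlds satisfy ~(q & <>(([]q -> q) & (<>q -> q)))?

3

Recall that []ψ holds at a world iff ψ holds at every accessible world, and <>ψ holds iff ψ holds at some accessible world.
Let φ = ~(q & <>(([]q -> q) & (<>q -> q))). Evaluate φ at each world:
  a (successors {a, b, e, f}): φ is true.
  b (successors {e, f}): φ is false.
  c (successors {b, d}): φ is false.
  d (successors {e}): φ is true.
  e (successors {a, b, d}): φ is false.
  f (successors {b, c}): φ is true.
For instance, at f:
  At f: q & <>(([]q -> q) & (<>q -> q)) is false, so ~(q & <>(([]q -> q) & (<>q -> q))) is true.
    At f: q is false, <>(([]q -> q) & (<>q -> q)) is true, so q & <>(([]q -> q) & (<>q -> q)) is false.
      At f: <>(([]q -> q) & (<>q -> q)) requires ([]q -> q) & (<>q -> q) at some successor in {b, c}.
        ([]q -> q) & (<>q -> q) holds at b, so <>(([]q -> q) & (<>q -> q)) is true at f.
Satisfying worlds: {a, d, f}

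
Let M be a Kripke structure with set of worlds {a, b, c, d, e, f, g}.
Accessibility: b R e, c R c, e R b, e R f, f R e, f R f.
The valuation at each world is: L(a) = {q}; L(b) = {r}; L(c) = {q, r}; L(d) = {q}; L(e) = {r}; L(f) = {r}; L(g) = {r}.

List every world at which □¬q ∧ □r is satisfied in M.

Let φ = □¬q ∧ □r. Evaluate φ at each world:
  a (successors ∅): φ is true.
  b (successors {e}): φ is true.
  c (successors {c}): φ is false.
  d (successors ∅): φ is true.
  e (successors {b, f}): φ is true.
  f (successors {e, f}): φ is true.
  g (successors ∅): φ is true.
For instance, at e:
  At e: □¬q is true, □r is true, so □¬q ∧ □r is true.
    At e: □¬q requires ¬q at every successor {b, f}.
      At b: ¬q is true.
      At f: ¬q is true.
    So □¬q is true at e.
    At e: □r requires r at every successor {b, f}.
      At b: r is true.
      At f: r is true.
    So □r is true at e.
Satisfying worlds: {a, b, d, e, f, g}

a, b, d, e, f, g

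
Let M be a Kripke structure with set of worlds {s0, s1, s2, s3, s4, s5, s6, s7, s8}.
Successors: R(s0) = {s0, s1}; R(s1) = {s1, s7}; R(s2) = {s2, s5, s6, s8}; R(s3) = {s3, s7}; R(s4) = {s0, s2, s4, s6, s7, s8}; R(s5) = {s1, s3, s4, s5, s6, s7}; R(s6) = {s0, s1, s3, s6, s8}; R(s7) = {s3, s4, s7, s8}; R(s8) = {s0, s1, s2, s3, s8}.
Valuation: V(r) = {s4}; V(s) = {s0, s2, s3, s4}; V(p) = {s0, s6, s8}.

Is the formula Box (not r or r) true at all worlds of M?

Let φ = Box (not r or r). Evaluate φ at each world:
  s0 (successors {s0, s1}): φ is true.
  s1 (successors {s1, s7}): φ is true.
  s2 (successors {s2, s5, s6, s8}): φ is true.
  s3 (successors {s3, s7}): φ is true.
  s4 (successors {s0, s2, s4, s6, s7, s8}): φ is true.
  s5 (successors {s1, s3, s4, s5, s6, s7}): φ is true.
  s6 (successors {s0, s1, s3, s6, s8}): φ is true.
  s7 (successors {s3, s4, s7, s8}): φ is true.
  s8 (successors {s0, s1, s2, s3, s8}): φ is true.
For instance, at s4:
  At s4: Box (not r or r) requires not r or r at every successor {s0, s2, s4, s6, s7, s8}.
    At s0: not r or r is true.
    At s2: not r or r is true.
    At s4: not r or r is true.
    At s6: not r or r is true.
    At s7: not r or r is true.
    At s8: not r or r is true.
  So Box (not r or r) is true at s4.

Yes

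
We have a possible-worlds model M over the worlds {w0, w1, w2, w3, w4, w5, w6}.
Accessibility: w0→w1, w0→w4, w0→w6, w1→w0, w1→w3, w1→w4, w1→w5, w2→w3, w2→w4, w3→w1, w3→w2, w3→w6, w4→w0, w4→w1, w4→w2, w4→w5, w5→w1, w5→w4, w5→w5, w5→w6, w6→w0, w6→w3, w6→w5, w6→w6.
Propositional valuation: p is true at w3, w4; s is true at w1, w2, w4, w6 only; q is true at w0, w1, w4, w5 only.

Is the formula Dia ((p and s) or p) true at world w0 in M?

Yes

At w0: Dia ((p and s) or p) requires (p and s) or p at some successor in {w1, w4, w6}.
  (p and s) or p holds at w4, so Dia ((p and s) or p) is true at w0.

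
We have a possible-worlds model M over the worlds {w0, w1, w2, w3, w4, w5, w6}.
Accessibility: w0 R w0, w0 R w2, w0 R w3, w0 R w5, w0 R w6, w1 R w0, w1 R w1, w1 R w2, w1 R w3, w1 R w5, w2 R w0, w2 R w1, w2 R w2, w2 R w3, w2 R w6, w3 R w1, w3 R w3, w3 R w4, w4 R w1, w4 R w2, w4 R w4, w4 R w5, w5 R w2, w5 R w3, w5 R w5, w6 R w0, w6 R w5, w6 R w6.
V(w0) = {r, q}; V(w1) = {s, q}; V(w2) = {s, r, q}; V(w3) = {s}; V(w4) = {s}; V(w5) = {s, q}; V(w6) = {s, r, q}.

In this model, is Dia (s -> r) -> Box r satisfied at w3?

Yes

At w3: Dia (s -> r) is false, Box r is false, so Dia (s -> r) -> Box r is true.
  At w3: Dia (s -> r) requires s -> r at some successor in {w1, w3, w4}.
    At w1: s -> r is false.
    At w3: s -> r is false.
    At w4: s -> r is false.
  So Dia (s -> r) is false at w3.
  At w3: Box r requires r at every successor {w1, w3, w4}.
    r fails at w1, so Box r is false at w3.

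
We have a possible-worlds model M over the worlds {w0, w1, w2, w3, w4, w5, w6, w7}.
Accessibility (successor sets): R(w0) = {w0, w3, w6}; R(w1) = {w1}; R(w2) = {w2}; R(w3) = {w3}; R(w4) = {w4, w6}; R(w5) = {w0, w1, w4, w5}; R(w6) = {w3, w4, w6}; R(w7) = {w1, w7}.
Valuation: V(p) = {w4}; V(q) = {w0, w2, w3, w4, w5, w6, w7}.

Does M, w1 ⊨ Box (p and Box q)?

No

At w1: Box (p and Box q) requires p and Box q at every successor {w1}.
  p and Box q fails at w1, so Box (p and Box q) is false at w1.
    At w1: p is false, Box q is false, so p and Box q is false.
      At w1: Box q requires q at every successor {w1}.
        q fails at w1, so Box q is false at w1.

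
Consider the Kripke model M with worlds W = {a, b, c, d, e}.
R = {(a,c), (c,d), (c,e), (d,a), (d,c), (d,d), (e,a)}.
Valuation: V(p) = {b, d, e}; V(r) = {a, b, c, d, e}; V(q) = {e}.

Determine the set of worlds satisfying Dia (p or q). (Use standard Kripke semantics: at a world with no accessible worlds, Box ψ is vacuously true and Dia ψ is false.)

c, d

Let φ = Dia (p or q). Evaluate φ at each world:
  a (successors {c}): φ is false.
  b (successors ∅): φ is false.
  c (successors {d, e}): φ is true.
  d (successors {a, c, d}): φ is true.
  e (successors {a}): φ is false.
For instance, at d:
  At d: Dia (p or q) requires p or q at some successor in {a, c, d}.
    p or q holds at d, so Dia (p or q) is true at d.
Satisfying worlds: {c, d}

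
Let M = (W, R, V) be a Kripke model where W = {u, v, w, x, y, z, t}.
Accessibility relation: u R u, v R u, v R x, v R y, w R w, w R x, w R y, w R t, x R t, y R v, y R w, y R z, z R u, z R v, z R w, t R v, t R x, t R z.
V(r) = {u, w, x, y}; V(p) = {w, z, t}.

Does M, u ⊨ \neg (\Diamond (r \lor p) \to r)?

No

At u: \Diamond (r \lor p) \to r is true, so \neg (\Diamond (r \lor p) \to r) is false.
  At u: \Diamond (r \lor p) is true, r is true, so \Diamond (r \lor p) \to r is true.
    At u: \Diamond (r \lor p) requires r \lor p at some successor in {u}.
      r \lor p holds at u, so \Diamond (r \lor p) is true at u.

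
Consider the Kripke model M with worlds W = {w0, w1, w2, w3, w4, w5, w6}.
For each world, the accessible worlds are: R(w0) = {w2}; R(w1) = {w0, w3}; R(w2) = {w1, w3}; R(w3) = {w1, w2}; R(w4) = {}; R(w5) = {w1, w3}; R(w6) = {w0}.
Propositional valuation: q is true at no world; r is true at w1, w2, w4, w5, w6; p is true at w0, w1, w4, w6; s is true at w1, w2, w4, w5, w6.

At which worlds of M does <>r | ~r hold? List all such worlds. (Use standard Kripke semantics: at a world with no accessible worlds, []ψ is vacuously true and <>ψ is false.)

w0, w2, w3, w5

Let φ = <>r | ~r. Evaluate φ at each world:
  w0 (successors {w2}): φ is true.
  w1 (successors {w0, w3}): φ is false.
  w2 (successors {w1, w3}): φ is true.
  w3 (successors {w1, w2}): φ is true.
  w4 (successors ∅): φ is false.
  w5 (successors {w1, w3}): φ is true.
  w6 (successors {w0}): φ is false.
For instance, at w2:
  At w2: <>r is true, ~r is false, so <>r | ~r is true.
    At w2: <>r requires r at some successor in {w1, w3}.
      r holds at w1, so <>r is true at w2.
Satisfying worlds: {w0, w2, w3, w5}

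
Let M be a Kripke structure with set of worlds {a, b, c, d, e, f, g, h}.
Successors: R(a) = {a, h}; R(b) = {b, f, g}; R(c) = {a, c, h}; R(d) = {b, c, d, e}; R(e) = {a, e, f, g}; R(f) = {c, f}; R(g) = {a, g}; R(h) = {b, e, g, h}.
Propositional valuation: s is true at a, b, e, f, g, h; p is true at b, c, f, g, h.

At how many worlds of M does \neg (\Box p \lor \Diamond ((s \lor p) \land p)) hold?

Let φ = \neg (\Box p \lor \Diamond ((s \lor p) \land p)). Evaluate φ at each world:
  a (successors {a, h}): φ is false.
  b (successors {b, f, g}): φ is false.
  c (successors {a, c, h}): φ is false.
  d (successors {b, c, d, e}): φ is false.
  e (successors {a, e, f, g}): φ is false.
  f (successors {c, f}): φ is false.
  g (successors {a, g}): φ is false.
  h (successors {b, e, g, h}): φ is false.
For instance, at d:
  At d: \Box p \lor \Diamond ((s \lor p) \land p) is true, so \neg (\Box p \lor \Diamond ((s \lor p) \land p)) is false.
    At d: \Box p is false, \Diamond ((s \lor p) \land p) is true, so \Box p \lor \Diamond ((s \lor p) \land p) is true.
      At d: \Box p requires p at every successor {b, c, d, e}.
        p fails at d, so \Box p is false at d.
      At d: \Diamond ((s \lor p) \land p) requires (s \lor p) \land p at some successor in {b, c, d, e}.
        (s \lor p) \land p holds at b, so \Diamond ((s \lor p) \land p) is true at d.
Satisfying worlds: none.

0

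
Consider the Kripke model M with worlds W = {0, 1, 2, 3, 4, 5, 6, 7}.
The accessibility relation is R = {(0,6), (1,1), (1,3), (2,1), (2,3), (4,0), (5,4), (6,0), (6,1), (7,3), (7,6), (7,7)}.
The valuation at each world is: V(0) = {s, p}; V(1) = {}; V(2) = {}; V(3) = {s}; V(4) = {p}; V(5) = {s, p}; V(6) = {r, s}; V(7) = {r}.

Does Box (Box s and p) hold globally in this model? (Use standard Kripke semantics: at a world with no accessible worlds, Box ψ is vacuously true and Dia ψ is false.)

Let φ = Box (Box s and p). Evaluate φ at each world:
  0 (successors {6}): φ is false.
  1 (successors {1, 3}): φ is false.
  2 (successors {1, 3}): φ is false.
  3 (successors ∅): φ is true.
  4 (successors {0}): φ is true.
  5 (successors {4}): φ is true.
  6 (successors {0, 1}): φ is false.
  7 (successors {3, 6, 7}): φ is false.
Detail at 0 (counterexample):
  At 0: Box (Box s and p) requires Box s and p at every successor {6}.
    Box s and p fails at 6, so Box (Box s and p) is false at 0.
      At 6: Box s is false, p is false, so Box s and p is false.

No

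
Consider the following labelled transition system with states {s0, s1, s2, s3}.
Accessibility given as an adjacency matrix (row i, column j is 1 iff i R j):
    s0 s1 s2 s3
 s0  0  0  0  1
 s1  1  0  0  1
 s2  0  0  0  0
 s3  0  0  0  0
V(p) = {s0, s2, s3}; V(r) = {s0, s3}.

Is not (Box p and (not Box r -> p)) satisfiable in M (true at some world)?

Let φ = not (Box p and (not Box r -> p)). Evaluate φ at each world:
  s0 (successors {s3}): φ is false.
  s1 (successors {s0, s3}): φ is false.
  s2 (successors ∅): φ is false.
  s3 (successors ∅): φ is false.
For instance, at s0:
  At s0: Box p and (not Box r -> p) is true, so not (Box p and (not Box r -> p)) is false.
    At s0: Box p is true, not Box r -> p is true, so Box p and (not Box r -> p) is true.
      At s0: Box p requires p at every successor {s3}.
        At s3: p is true.
      So Box p is true at s0.
      At s0: not Box r is false, p is true, so not Box r -> p is true.

No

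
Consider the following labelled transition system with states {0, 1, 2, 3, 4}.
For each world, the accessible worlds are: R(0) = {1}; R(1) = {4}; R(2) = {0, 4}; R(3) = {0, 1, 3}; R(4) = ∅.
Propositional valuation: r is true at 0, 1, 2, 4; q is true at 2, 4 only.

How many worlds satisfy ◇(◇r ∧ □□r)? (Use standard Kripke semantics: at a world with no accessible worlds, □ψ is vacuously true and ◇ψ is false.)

3

Let φ = ◇(◇r ∧ □□r). Evaluate φ at each world:
  0 (successors {1}): φ is true.
  1 (successors {4}): φ is false.
  2 (successors {0, 4}): φ is true.
  3 (successors {0, 1, 3}): φ is true.
  4 (successors ∅): φ is false.
For instance, at 0:
  At 0: ◇(◇r ∧ □□r) requires ◇r ∧ □□r at some successor in {1}.
    ◇r ∧ □□r holds at 1, so ◇(◇r ∧ □□r) is true at 0.
      At 1: ◇r is true, □□r is true, so ◇r ∧ □□r is true.
Satisfying worlds: {0, 2, 3}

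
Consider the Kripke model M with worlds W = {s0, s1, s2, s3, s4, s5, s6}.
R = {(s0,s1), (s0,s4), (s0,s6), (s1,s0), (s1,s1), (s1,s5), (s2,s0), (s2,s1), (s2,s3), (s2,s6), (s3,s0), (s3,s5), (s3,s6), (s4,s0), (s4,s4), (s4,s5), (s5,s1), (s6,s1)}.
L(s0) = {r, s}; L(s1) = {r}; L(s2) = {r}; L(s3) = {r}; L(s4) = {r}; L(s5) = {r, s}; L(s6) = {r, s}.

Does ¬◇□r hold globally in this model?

No

Recall that □ψ holds at a world iff ψ holds at every accessible world, and ◇ψ holds iff ψ holds at some accessible world.
Let φ = ¬◇□r. Evaluate φ at each world:
  s0 (successors {s1, s4, s6}): φ is false.
  s1 (successors {s0, s1, s5}): φ is false.
  s2 (successors {s0, s1, s3, s6}): φ is false.
  s3 (successors {s0, s5, s6}): φ is false.
  s4 (successors {s0, s4, s5}): φ is false.
  s5 (successors {s1}): φ is false.
  s6 (successors {s1}): φ is false.
Detail at s0 (counterexample):
  At s0: ◇□r is true, so ¬◇□r is false.
    At s0: ◇□r requires □r at some successor in {s1, s4, s6}.
      □r holds at s1, so ◇□r is true at s0.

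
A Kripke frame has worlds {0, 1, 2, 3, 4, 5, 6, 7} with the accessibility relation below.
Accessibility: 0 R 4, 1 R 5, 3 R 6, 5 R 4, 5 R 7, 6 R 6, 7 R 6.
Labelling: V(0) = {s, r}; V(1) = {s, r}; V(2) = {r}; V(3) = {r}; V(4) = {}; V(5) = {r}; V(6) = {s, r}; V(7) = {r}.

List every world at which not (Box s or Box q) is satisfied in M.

Let φ = not (Box s or Box q). Evaluate φ at each world:
  0 (successors {4}): φ is true.
  1 (successors {5}): φ is true.
  2 (successors ∅): φ is false.
  3 (successors {6}): φ is false.
  4 (successors ∅): φ is false.
  5 (successors {4, 7}): φ is true.
  6 (successors {6}): φ is false.
  7 (successors {6}): φ is false.
For instance, at 3:
  At 3: Box s or Box q is true, so not (Box s or Box q) is false.
    At 3: Box s is true, Box q is false, so Box s or Box q is true.
      At 3: Box s requires s at every successor {6}.
        At 6: s is true.
      So Box s is true at 3.
      At 3: Box q requires q at every successor {6}.
        q fails at 6, so Box q is false at 3.
Satisfying worlds: {0, 1, 5}

0, 1, 5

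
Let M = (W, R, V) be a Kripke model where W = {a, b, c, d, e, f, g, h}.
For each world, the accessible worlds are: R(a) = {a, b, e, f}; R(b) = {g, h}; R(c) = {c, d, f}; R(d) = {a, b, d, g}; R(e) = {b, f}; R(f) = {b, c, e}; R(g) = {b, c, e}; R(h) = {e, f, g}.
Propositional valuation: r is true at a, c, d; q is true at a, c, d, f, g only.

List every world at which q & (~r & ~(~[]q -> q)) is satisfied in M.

Let φ = q & (~r & ~(~[]q -> q)). Evaluate φ at each world:
  a (successors {a, b, e, f}): φ is false.
  b (successors {g, h}): φ is false.
  c (successors {c, d, f}): φ is false.
  d (successors {a, b, d, g}): φ is false.
  e (successors {b, f}): φ is false.
  f (successors {b, c, e}): φ is false.
  g (successors {b, c, e}): φ is false.
  h (successors {e, f, g}): φ is false.
For instance, at h:
  At h: q is false, ~r & ~(~[]q -> q) is true, so q & (~r & ~(~[]q -> q)) is false.
    At h: ~r is true, ~(~[]q -> q) is true, so ~r & ~(~[]q -> q) is true.
      At h: ~[]q -> q is false, so ~(~[]q -> q) is true.
Satisfying worlds: none.

none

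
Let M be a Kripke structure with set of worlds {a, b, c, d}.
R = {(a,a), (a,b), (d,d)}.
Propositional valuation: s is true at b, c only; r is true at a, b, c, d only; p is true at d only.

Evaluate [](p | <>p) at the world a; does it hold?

At a: [](p | <>p) requires p | <>p at every successor {a, b}.
  p | <>p fails at a, so [](p | <>p) is false at a.
    At a: p is false, <>p is false, so p | <>p is false.
      At a: <>p requires p at some successor in {a, b}.
        At a: p is false.
        At b: p is false.
      So <>p is false at a.

No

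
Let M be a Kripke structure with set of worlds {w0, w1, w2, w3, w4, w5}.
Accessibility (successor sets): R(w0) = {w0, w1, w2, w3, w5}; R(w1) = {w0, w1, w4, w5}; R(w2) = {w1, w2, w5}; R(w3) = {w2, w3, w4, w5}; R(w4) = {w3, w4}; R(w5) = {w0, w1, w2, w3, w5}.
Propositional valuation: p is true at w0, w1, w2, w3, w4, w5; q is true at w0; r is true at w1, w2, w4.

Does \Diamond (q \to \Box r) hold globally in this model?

Recall that \Box ψ holds at a world iff ψ holds at every accessible world, and \Diamond ψ holds iff ψ holds at some accessible world.
Let φ = \Diamond (q \to \Box r). Evaluate φ at each world:
  w0 (successors {w0, w1, w2, w3, w5}): φ is true.
  w1 (successors {w0, w1, w4, w5}): φ is true.
  w2 (successors {w1, w2, w5}): φ is true.
  w3 (successors {w2, w3, w4, w5}): φ is true.
  w4 (successors {w3, w4}): φ is true.
  w5 (successors {w0, w1, w2, w3, w5}): φ is true.
For instance, at w5:
  At w5: \Diamond (q \to \Box r) requires q \to \Box r at some successor in {w0, w1, w2, w3, w5}.
    q \to \Box r holds at w1, so \Diamond (q \to \Box r) is true at w5.
      At w1: q is false, \Box r is false, so q \to \Box r is true.

Yes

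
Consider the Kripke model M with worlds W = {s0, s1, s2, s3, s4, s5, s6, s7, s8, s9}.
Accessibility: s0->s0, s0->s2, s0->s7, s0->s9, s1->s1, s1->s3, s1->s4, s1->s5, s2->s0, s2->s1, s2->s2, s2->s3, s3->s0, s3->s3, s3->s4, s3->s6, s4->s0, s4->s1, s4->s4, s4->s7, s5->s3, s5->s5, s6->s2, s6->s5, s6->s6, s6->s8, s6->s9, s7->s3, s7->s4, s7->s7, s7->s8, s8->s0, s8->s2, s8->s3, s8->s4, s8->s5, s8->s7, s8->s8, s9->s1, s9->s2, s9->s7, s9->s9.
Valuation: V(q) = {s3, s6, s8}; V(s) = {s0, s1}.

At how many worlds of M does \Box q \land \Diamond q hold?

Recall that \Box ψ holds at a world iff ψ holds at every accessible world, and \Diamond ψ holds iff ψ holds at some accessible world.
Let φ = \Box q \land \Diamond q. Evaluate φ at each world:
  s0 (successors {s0, s2, s7, s9}): φ is false.
  s1 (successors {s1, s3, s4, s5}): φ is false.
  s2 (successors {s0, s1, s2, s3}): φ is false.
  s3 (successors {s0, s3, s4, s6}): φ is false.
  s4 (successors {s0, s1, s4, s7}): φ is false.
  s5 (successors {s3, s5}): φ is false.
  s6 (successors {s2, s5, s6, s8, s9}): φ is false.
  s7 (successors {s3, s4, s7, s8}): φ is false.
  s8 (successors {s0, s2, s3, s4, s5, s7, s8}): φ is false.
  s9 (successors {s1, s2, s7, s9}): φ is false.
For instance, at s9:
  At s9: \Box q is false, \Diamond q is false, so \Box q \land \Diamond q is false.
    At s9: \Box q requires q at every successor {s1, s2, s7, s9}.
      q fails at s1, so \Box q is false at s9.
    At s9: \Diamond q requires q at some successor in {s1, s2, s7, s9}.
      At s1: q is false.
      At s2: q is false.
      At s7: q is false.
      At s9: q is false.
    So \Diamond q is false at s9.
Satisfying worlds: none.

0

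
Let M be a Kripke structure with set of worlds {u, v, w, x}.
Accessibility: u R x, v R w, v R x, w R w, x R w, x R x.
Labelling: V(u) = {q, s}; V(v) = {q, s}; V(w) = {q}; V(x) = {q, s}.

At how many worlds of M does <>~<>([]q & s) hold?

3

Let φ = <>~<>([]q & s). Evaluate φ at each world:
  u (successors {x}): φ is false.
  v (successors {w, x}): φ is true.
  w (successors {w}): φ is true.
  x (successors {w, x}): φ is true.
For instance, at v:
  At v: <>~<>([]q & s) requires ~<>([]q & s) at some successor in {w, x}.
    ~<>([]q & s) holds at w, so <>~<>([]q & s) is true at v.
      At w: <>([]q & s) is false, so ~<>([]q & s) is true.
Satisfying worlds: {v, w, x}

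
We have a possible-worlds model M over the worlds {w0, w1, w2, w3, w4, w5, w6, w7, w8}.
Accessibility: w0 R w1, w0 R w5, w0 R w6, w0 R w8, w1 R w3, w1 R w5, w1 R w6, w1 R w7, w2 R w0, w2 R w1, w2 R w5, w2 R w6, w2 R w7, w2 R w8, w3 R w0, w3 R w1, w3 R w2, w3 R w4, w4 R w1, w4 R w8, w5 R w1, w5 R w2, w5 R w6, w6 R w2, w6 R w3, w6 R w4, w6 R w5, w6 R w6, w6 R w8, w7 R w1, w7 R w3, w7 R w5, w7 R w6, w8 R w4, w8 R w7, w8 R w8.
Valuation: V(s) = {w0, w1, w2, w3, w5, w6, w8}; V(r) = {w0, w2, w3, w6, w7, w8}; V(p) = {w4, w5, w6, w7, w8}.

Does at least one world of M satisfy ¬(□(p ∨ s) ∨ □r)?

No

Recall that □ψ holds at a world iff ψ holds at every accessible world, and ◇ψ holds iff ψ holds at some accessible world.
Let φ = ¬(□(p ∨ s) ∨ □r). Evaluate φ at each world:
  w0 (successors {w1, w5, w6, w8}): φ is false.
  w1 (successors {w3, w5, w6, w7}): φ is false.
  w2 (successors {w0, w1, w5, w6, w7, w8}): φ is false.
  w3 (successors {w0, w1, w2, w4}): φ is false.
  w4 (successors {w1, w8}): φ is false.
  w5 (successors {w1, w2, w6}): φ is false.
  w6 (successors {w2, w3, w4, w5, w6, w8}): φ is false.
  w7 (successors {w1, w3, w5, w6}): φ is false.
  w8 (successors {w4, w7, w8}): φ is false.
For instance, at w7:
  At w7: □(p ∨ s) ∨ □r is true, so ¬(□(p ∨ s) ∨ □r) is false.
    At w7: □(p ∨ s) is true, □r is false, so □(p ∨ s) ∨ □r is true.
      At w7: □(p ∨ s) requires p ∨ s at every successor {w1, w3, w5, w6}.
        At w1: p ∨ s is true.
        At w3: p ∨ s is true.
        At w5: p ∨ s is true.
        At w6: p ∨ s is true.
      So □(p ∨ s) is true at w7.
      At w7: □r requires r at every successor {w1, w3, w5, w6}.
        r fails at w1, so □r is false at w7.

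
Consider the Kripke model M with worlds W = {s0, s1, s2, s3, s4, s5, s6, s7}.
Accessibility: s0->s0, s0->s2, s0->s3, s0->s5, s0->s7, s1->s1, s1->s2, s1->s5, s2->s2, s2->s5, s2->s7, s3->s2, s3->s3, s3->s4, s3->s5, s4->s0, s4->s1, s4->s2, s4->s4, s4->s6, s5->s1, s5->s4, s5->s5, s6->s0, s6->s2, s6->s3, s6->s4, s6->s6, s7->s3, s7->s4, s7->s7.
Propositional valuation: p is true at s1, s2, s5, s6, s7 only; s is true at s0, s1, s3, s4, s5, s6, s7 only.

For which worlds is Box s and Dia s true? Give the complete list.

Let φ = Box s and Dia s. Evaluate φ at each world:
  s0 (successors {s0, s2, s3, s5, s7}): φ is false.
  s1 (successors {s1, s2, s5}): φ is false.
  s2 (successors {s2, s5, s7}): φ is false.
  s3 (successors {s2, s3, s4, s5}): φ is false.
  s4 (successors {s0, s1, s2, s4, s6}): φ is false.
  s5 (successors {s1, s4, s5}): φ is true.
  s6 (successors {s0, s2, s3, s4, s6}): φ is false.
  s7 (successors {s3, s4, s7}): φ is true.
For instance, at s5:
  At s5: Box s is true, Dia s is true, so Box s and Dia s is true.
    At s5: Box s requires s at every successor {s1, s4, s5}.
      At s1: s is true.
      At s4: s is true.
      At s5: s is true.
    So Box s is true at s5.
    At s5: Dia s requires s at some successor in {s1, s4, s5}.
      s holds at s1, so Dia s is true at s5.
Satisfying worlds: {s5, s7}

s5, s7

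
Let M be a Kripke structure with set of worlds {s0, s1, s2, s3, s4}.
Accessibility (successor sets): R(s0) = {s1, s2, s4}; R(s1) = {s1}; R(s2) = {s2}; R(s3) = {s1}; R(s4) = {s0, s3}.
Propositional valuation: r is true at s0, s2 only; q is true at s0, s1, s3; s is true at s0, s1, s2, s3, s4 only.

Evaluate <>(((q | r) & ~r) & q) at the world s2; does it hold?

At s2: <>(((q | r) & ~r) & q) requires ((q | r) & ~r) & q at some successor in {s2}.
  At s2: ((q | r) & ~r) & q is false.
So <>(((q | r) & ~r) & q) is false at s2.

No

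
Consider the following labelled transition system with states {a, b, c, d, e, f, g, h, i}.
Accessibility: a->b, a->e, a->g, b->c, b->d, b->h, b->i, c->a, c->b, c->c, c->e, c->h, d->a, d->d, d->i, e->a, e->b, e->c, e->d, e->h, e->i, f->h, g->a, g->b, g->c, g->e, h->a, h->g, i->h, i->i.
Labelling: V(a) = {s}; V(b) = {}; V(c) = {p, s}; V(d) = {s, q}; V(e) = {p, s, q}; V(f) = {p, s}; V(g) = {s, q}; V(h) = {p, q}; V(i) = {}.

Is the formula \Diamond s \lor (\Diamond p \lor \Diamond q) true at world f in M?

Yes

Recall that \Diamond ψ holds at a world iff ψ holds at some accessible world.
At f: \Diamond s is false, \Diamond p \lor \Diamond q is true, so \Diamond s \lor (\Diamond p \lor \Diamond q) is true.
  At f: \Diamond s requires s at some successor in {h}.
    At h: s is false.
  So \Diamond s is false at f.
  At f: \Diamond p is true, \Diamond q is true, so \Diamond p \lor \Diamond q is true.
    At f: \Diamond p requires p at some successor in {h}.
      p holds at h, so \Diamond p is true at f.
    At f: \Diamond q requires q at some successor in {h}.
      q holds at h, so \Diamond q is true at f.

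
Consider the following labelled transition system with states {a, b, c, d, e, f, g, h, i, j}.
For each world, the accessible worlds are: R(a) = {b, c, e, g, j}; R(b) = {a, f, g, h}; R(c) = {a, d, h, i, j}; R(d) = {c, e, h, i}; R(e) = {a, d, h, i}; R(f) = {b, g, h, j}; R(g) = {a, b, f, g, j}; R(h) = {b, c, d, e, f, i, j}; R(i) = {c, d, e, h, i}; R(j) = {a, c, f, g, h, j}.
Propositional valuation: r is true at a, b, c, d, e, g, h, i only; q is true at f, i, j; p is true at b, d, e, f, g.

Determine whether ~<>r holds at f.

Recall that <>ψ holds at a world iff ψ holds at some accessible world.
At f: <>r is true, so ~<>r is false.
  At f: <>r requires r at some successor in {b, g, h, j}.
    r holds at b, so <>r is true at f.

No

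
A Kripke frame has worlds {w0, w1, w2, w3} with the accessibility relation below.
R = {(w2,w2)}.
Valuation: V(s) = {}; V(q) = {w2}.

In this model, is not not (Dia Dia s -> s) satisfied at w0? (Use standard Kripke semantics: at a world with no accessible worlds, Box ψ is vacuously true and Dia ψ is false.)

At w0: not (Dia Dia s -> s) is false, so not not (Dia Dia s -> s) is true.
  At w0: Dia Dia s -> s is true, so not (Dia Dia s -> s) is false.
    At w0: Dia Dia s is false, s is false, so Dia Dia s -> s is true.
      At w0: no accessible worlds, so Dia Dia s is false.

Yes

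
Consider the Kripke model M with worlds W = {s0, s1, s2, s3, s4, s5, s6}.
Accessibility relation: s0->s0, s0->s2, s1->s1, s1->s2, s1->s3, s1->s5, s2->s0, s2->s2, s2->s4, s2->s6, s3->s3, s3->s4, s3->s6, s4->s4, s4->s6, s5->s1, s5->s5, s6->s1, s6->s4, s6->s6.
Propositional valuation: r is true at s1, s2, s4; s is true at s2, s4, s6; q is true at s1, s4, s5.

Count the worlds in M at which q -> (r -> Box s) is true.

Recall that Box ψ holds at a world iff ψ holds at every accessible world, and Dia ψ holds iff ψ holds at some accessible world.
Let φ = q -> (r -> Box s). Evaluate φ at each world:
  s0 (successors {s0, s2}): φ is true.
  s1 (successors {s1, s2, s3, s5}): φ is false.
  s2 (successors {s0, s2, s4, s6}): φ is true.
  s3 (successors {s3, s4, s6}): φ is true.
  s4 (successors {s4, s6}): φ is true.
  s5 (successors {s1, s5}): φ is true.
  s6 (successors {s1, s4, s6}): φ is true.
For instance, at s1:
  At s1: q is true, r -> Box s is false, so q -> (r -> Box s) is false.
    At s1: r is true, Box s is false, so r -> Box s is false.
      At s1: Box s requires s at every successor {s1, s2, s3, s5}.
        s fails at s1, so Box s is false at s1.
Satisfying worlds: {s0, s2, s3, s4, s5, s6}

6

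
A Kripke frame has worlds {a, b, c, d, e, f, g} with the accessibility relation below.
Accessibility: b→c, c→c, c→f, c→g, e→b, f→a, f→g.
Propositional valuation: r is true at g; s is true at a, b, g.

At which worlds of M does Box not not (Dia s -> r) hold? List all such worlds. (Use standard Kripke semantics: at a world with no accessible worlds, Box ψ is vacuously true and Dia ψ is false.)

Recall that Box ψ holds at a world iff ψ holds at every accessible world, and Dia ψ holds iff ψ holds at some accessible world.
Let φ = Box not not (Dia s -> r). Evaluate φ at each world:
  a (successors ∅): φ is true.
  b (successors {c}): φ is false.
  c (successors {c, f, g}): φ is false.
  d (successors ∅): φ is true.
  e (successors {b}): φ is true.
  f (successors {a, g}): φ is true.
  g (successors ∅): φ is true.
For instance, at c:
  At c: Box not not (Dia s -> r) requires not not (Dia s -> r) at every successor {c, f, g}.
    not not (Dia s -> r) fails at c, so Box not not (Dia s -> r) is false at c.
      At c: not (Dia s -> r) is true, so not not (Dia s -> r) is false.
Satisfying worlds: {a, d, e, f, g}

a, d, e, f, g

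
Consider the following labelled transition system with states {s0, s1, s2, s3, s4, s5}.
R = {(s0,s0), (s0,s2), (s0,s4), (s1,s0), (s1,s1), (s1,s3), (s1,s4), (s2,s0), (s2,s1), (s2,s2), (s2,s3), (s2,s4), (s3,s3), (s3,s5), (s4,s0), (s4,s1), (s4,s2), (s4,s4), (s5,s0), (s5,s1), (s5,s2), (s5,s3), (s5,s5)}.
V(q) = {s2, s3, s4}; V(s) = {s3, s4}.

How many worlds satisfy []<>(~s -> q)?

Recall that []ψ holds at a world iff ψ holds at every accessible world, and <>ψ holds iff ψ holds at some accessible world.
Let φ = []<>(~s -> q). Evaluate φ at each world:
  s0 (successors {s0, s2, s4}): φ is true.
  s1 (successors {s0, s1, s3, s4}): φ is true.
  s2 (successors {s0, s1, s2, s3, s4}): φ is true.
  s3 (successors {s3, s5}): φ is true.
  s4 (successors {s0, s1, s2, s4}): φ is true.
  s5 (successors {s0, s1, s2, s3, s5}): φ is true.
For instance, at s2:
  At s2: []<>(~s -> q) requires <>(~s -> q) at every successor {s0, s1, s2, s3, s4}.
    At s0: <>(~s -> q) is true.
    At s1: <>(~s -> q) is true.
    At s2: <>(~s -> q) is true.
    At s3: <>(~s -> q) is true.
    At s4: <>(~s -> q) is true.
  So []<>(~s -> q) is true at s2.
Satisfying worlds: {s0, s1, s2, s3, s4, s5}

6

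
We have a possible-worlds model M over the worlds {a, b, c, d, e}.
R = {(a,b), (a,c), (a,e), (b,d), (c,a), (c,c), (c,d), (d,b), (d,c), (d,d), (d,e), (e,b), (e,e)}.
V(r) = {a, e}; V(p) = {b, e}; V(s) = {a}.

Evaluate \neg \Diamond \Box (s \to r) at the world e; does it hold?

No

At e: \Diamond \Box (s \to r) is true, so \neg \Diamond \Box (s \to r) is false.
  At e: \Diamond \Box (s \to r) requires \Box (s \to r) at some successor in {b, e}.
    \Box (s \to r) holds at b, so \Diamond \Box (s \to r) is true at e.
      At b: \Box (s \to r) requires s \to r at every successor {d}.
        At d: s \to r is true.
      So \Box (s \to r) is true at b.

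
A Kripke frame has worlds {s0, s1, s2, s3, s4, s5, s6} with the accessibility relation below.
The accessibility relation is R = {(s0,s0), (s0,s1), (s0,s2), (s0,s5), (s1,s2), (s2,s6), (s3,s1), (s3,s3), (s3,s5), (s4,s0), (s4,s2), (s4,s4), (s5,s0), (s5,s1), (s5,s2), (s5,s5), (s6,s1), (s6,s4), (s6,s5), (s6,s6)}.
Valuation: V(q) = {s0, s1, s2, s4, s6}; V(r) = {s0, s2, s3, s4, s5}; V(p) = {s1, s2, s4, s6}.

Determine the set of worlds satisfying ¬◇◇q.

none

Recall that ◇ψ holds at a world iff ψ holds at some accessible world.
Let φ = ¬◇◇q. Evaluate φ at each world:
  s0 (successors {s0, s1, s2, s5}): φ is false.
  s1 (successors {s2}): φ is false.
  s2 (successors {s6}): φ is false.
  s3 (successors {s1, s3, s5}): φ is false.
  s4 (successors {s0, s2, s4}): φ is false.
  s5 (successors {s0, s1, s2, s5}): φ is false.
  s6 (successors {s1, s4, s5, s6}): φ is false.
For instance, at s6:
  At s6: ◇◇q is true, so ¬◇◇q is false.
    At s6: ◇◇q requires ◇q at some successor in {s1, s4, s5, s6}.
      ◇q holds at s1, so ◇◇q is true at s6.
Satisfying worlds: none.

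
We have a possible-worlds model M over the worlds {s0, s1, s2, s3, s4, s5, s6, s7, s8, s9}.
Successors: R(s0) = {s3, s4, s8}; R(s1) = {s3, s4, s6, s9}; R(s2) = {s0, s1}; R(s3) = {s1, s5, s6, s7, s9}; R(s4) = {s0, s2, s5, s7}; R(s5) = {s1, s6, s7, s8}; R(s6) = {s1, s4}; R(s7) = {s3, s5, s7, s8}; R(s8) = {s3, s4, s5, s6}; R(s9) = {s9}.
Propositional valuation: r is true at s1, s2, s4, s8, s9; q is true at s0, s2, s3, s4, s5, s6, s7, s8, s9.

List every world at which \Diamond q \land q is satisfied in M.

Let φ = \Diamond q \land q. Evaluate φ at each world:
  s0 (successors {s3, s4, s8}): φ is true.
  s1 (successors {s3, s4, s6, s9}): φ is false.
  s2 (successors {s0, s1}): φ is true.
  s3 (successors {s1, s5, s6, s7, s9}): φ is true.
  s4 (successors {s0, s2, s5, s7}): φ is true.
  s5 (successors {s1, s6, s7, s8}): φ is true.
  s6 (successors {s1, s4}): φ is true.
  s7 (successors {s3, s5, s7, s8}): φ is true.
  s8 (successors {s3, s4, s5, s6}): φ is true.
  s9 (successors {s9}): φ is true.
For instance, at s1:
  At s1: \Diamond q is true, q is false, so \Diamond q \land q is false.
    At s1: \Diamond q requires q at some successor in {s3, s4, s6, s9}.
      q holds at s3, so \Diamond q is true at s1.
Satisfying worlds: {s0, s2, s3, s4, s5, s6, s7, s8, s9}

s0, s2, s3, s4, s5, s6, s7, s8, s9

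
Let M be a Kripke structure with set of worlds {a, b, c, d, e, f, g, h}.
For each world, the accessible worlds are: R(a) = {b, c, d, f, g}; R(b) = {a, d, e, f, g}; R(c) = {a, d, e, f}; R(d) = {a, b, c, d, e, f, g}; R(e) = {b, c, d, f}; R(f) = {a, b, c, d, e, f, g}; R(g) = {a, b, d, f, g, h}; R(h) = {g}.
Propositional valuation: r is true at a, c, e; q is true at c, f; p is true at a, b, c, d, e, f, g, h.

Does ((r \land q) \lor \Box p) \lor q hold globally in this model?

Yes

Let φ = ((r \land q) \lor \Box p) \lor q. Evaluate φ at each world:
  a (successors {b, c, d, f, g}): φ is true.
  b (successors {a, d, e, f, g}): φ is true.
  c (successors {a, d, e, f}): φ is true.
  d (successors {a, b, c, d, e, f, g}): φ is true.
  e (successors {b, c, d, f}): φ is true.
  f (successors {a, b, c, d, e, f, g}): φ is true.
  g (successors {a, b, d, f, g, h}): φ is true.
  h (successors {g}): φ is true.
For instance, at a:
  At a: (r \land q) \lor \Box p is true, q is false, so ((r \land q) \lor \Box p) \lor q is true.
    At a: r \land q is false, \Box p is true, so (r \land q) \lor \Box p is true.
      At a: \Box p requires p at every successor {b, c, d, f, g}.
        At b: p is true.
        At c: p is true.
        At d: p is true.
        At f: p is true.
        At g: p is true.
      So \Box p is true at a.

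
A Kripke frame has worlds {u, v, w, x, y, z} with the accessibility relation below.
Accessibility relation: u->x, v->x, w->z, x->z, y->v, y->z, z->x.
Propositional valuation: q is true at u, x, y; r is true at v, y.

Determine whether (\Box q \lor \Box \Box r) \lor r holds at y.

At y: \Box q \lor \Box \Box r is false, r is true, so (\Box q \lor \Box \Box r) \lor r is true.
  At y: \Box q is false, \Box \Box r is false, so \Box q \lor \Box \Box r is false.
    At y: \Box q requires q at every successor {v, z}.
      q fails at v, so \Box q is false at y.
    At y: \Box \Box r requires \Box r at every successor {v, z}.
      \Box r fails at v, so \Box \Box r is false at y.

Yes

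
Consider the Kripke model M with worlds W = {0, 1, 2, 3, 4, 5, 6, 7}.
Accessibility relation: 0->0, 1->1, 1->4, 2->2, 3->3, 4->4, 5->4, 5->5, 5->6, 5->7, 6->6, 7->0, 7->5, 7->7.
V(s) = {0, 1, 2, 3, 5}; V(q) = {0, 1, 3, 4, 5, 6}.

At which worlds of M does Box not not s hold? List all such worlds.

Let φ = Box not not s. Evaluate φ at each world:
  0 (successors {0}): φ is true.
  1 (successors {1, 4}): φ is false.
  2 (successors {2}): φ is true.
  3 (successors {3}): φ is true.
  4 (successors {4}): φ is false.
  5 (successors {4, 5, 6, 7}): φ is false.
  6 (successors {6}): φ is false.
  7 (successors {0, 5, 7}): φ is false.
For instance, at 1:
  At 1: Box not not s requires not not s at every successor {1, 4}.
    not not s fails at 4, so Box not not s is false at 1.
Satisfying worlds: {0, 2, 3}

0, 2, 3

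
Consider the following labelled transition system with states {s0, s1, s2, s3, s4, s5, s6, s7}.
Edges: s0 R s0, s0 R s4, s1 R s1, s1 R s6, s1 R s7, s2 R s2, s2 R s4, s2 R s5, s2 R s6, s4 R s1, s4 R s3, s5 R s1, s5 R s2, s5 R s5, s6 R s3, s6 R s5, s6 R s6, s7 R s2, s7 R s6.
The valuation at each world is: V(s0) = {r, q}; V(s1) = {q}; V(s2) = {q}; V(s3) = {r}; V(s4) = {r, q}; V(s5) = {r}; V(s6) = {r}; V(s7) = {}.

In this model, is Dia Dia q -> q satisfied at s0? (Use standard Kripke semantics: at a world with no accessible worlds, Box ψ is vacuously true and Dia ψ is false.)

At s0: Dia Dia q is true, q is true, so Dia Dia q -> q is true.
  At s0: Dia Dia q requires Dia q at some successor in {s0, s4}.
    Dia q holds at s0, so Dia Dia q is true at s0.
      At s0: Dia q requires q at some successor in {s0, s4}.
        q holds at s0, so Dia q is true at s0.

Yes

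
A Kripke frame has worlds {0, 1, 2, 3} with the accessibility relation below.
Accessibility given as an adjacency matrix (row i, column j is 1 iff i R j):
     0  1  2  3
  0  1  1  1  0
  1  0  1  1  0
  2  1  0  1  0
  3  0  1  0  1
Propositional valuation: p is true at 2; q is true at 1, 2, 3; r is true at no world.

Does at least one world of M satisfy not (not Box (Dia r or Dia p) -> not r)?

Let φ = not (not Box (Dia r or Dia p) -> not r). Evaluate φ at each world:
  0 (successors {0, 1, 2}): φ is false.
  1 (successors {1, 2}): φ is false.
  2 (successors {0, 2}): φ is false.
  3 (successors {1, 3}): φ is false.
For instance, at 2:
  At 2: not Box (Dia r or Dia p) -> not r is true, so not (not Box (Dia r or Dia p) -> not r) is false.
    At 2: not Box (Dia r or Dia p) is false, not r is true, so not Box (Dia r or Dia p) -> not r is true.
      At 2: Box (Dia r or Dia p) is true, so not Box (Dia r or Dia p) is false.

No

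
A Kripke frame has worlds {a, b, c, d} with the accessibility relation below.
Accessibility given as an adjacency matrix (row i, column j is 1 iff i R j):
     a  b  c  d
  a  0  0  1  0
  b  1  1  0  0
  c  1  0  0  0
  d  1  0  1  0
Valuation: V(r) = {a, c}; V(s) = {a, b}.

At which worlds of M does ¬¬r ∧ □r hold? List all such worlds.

Let φ = ¬¬r ∧ □r. Evaluate φ at each world:
  a (successors {c}): φ is true.
  b (successors {a, b}): φ is false.
  c (successors {a}): φ is true.
  d (successors {a, c}): φ is false.
For instance, at c:
  At c: ¬¬r is true, □r is true, so ¬¬r ∧ □r is true.
    At c: □r requires r at every successor {a}.
      At a: r is true.
    So □r is true at c.
Satisfying worlds: {a, c}

a, c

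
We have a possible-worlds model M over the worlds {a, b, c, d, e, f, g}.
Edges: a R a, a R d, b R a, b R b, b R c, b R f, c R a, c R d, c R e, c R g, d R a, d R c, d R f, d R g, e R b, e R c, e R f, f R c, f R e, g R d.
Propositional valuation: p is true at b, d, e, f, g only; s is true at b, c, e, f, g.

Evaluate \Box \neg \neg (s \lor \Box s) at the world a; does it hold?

No

Recall that \Box ψ holds at a world iff ψ holds at every accessible world, and \Diamond ψ holds iff ψ holds at some accessible world.
At a: \Box \neg \neg (s \lor \Box s) requires \neg \neg (s \lor \Box s) at every successor {a, d}.
  \neg \neg (s \lor \Box s) fails at a, so \Box \neg \neg (s \lor \Box s) is false at a.
    At a: \neg (s \lor \Box s) is true, so \neg \neg (s \lor \Box s) is false.
      At a: s \lor \Box s is false, so \neg (s \lor \Box s) is true.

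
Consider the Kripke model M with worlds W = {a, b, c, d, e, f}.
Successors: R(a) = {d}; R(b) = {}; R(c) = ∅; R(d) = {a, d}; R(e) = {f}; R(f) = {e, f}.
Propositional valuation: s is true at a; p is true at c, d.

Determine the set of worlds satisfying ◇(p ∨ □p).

a, d

Let φ = ◇(p ∨ □p). Evaluate φ at each world:
  a (successors {d}): φ is true.
  b (successors ∅): φ is false.
  c (successors ∅): φ is false.
  d (successors {a, d}): φ is true.
  e (successors {f}): φ is false.
  f (successors {e, f}): φ is false.
For instance, at e:
  At e: ◇(p ∨ □p) requires p ∨ □p at some successor in {f}.
    At f: p ∨ □p is false.
  So ◇(p ∨ □p) is false at e.
Satisfying worlds: {a, d}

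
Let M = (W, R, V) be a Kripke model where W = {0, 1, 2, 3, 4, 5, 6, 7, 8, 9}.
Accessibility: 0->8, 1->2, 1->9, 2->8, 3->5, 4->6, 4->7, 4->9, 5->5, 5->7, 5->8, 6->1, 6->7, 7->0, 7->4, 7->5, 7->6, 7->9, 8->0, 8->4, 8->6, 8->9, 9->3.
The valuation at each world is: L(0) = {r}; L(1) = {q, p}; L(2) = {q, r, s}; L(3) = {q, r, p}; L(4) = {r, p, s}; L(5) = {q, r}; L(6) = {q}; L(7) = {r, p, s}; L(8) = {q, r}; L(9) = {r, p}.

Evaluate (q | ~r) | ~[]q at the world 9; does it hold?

No

At 9: q | ~r is false, ~[]q is false, so (q | ~r) | ~[]q is false.
  At 9: []q is true, so ~[]q is false.
    At 9: []q requires q at every successor {3}.
      At 3: q is true.
    So []q is true at 9.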